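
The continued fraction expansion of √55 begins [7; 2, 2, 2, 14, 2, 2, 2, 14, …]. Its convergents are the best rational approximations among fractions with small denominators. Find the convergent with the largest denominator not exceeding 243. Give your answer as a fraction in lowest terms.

1283/173

List convergents until the denominator exceeds the bound:
a_0 = 7: 7/1  (≤ bound)
a_1 = 2: 15/2  (≤ bound)
a_2 = 2: 37/5  (≤ bound)
a_3 = 2: 89/12  (≤ bound)
a_4 = 14: 1283/173  (≤ bound)
a_5 = 2: 2655/358  (> 243, stop)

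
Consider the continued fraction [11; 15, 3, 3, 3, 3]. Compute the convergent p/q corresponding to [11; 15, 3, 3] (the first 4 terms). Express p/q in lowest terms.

Build up convergents one term at a time:
a_0 = 11: 11/1
a_1 = 15: 166/15
a_2 = 3: 509/46
a_3 = 3: 1693/153

1693/153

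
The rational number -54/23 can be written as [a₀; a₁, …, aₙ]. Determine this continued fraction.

-54 ÷ 23 → quotient -3, remainder 15
23 ÷ 15 → quotient 1, remainder 8
15 ÷ 8 → quotient 1, remainder 7
8 ÷ 7 → quotient 1, remainder 1
7 ÷ 1 → quotient 7, remainder 0

[-3; 1, 1, 1, 7]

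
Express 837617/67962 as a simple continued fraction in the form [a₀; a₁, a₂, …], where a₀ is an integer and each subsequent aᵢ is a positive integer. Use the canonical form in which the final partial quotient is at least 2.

Run the Euclidean algorithm, recording each quotient:
⌊837617/67962⌋ = 12, remainder 22073
⌊67962/22073⌋ = 3, remainder 1743
⌊22073/1743⌋ = 12, remainder 1157
⌊1743/1157⌋ = 1, remainder 586
⌊1157/586⌋ = 1, remainder 571
⌊586/571⌋ = 1, remainder 15
⌊571/15⌋ = 38, remainder 1
⌊15/1⌋ = 15, remainder 0

[12; 3, 12, 1, 1, 1, 38, 15]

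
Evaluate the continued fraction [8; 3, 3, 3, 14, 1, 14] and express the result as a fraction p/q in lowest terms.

62621/7542

Starting at the tail and folding back:
Start with 14.
1 + 1/(14/1) = 1 + 1/14 = 15/14
14 + 1/(15/14) = 14 + 14/15 = 224/15
3 + 1/(224/15) = 3 + 15/224 = 687/224
3 + 1/(687/224) = 3 + 224/687 = 2285/687
3 + 1/(2285/687) = 3 + 687/2285 = 7542/2285
8 + 1/(7542/2285) = 8 + 2285/7542 = 62621/7542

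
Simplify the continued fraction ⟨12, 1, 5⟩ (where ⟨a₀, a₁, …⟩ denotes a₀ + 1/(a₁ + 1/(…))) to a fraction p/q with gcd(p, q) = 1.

77/6

Use the convergent recurrence hₖ = aₖ·hₖ₋₁ + hₖ₋₂ (and likewise for the denominators kₖ):
a_0 = 12: 12/1
a_1 = 1: 13/1
a_2 = 5: 77/6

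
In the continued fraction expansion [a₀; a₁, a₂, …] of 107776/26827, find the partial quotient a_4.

107776 ÷ 26827 → quotient 4, remainder 468
26827 ÷ 468 → quotient 57, remainder 151
468 ÷ 151 → quotient 3, remainder 15
151 ÷ 15 → quotient 10, remainder 1
15 ÷ 1 → quotient 15, remainder 0

15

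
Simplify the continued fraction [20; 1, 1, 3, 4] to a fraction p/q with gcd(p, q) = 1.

Start with 4.
3 + 1/(4/1) = 3 + 1/4 = 13/4
1 + 1/(13/4) = 1 + 4/13 = 17/13
1 + 1/(17/13) = 1 + 13/17 = 30/17
20 + 1/(30/17) = 20 + 17/30 = 617/30

617/30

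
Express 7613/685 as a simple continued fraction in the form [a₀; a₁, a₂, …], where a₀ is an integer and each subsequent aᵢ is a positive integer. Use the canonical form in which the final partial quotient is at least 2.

7613 = 11·685 + 78, so a_0 = 11
685 = 8·78 + 61, so a_1 = 8
78 = 1·61 + 17, so a_2 = 1
61 = 3·17 + 10, so a_3 = 3
17 = 1·10 + 7, so a_4 = 1
10 = 1·7 + 3, so a_5 = 1
7 = 2·3 + 1, so a_6 = 2
3 = 3·1 + 0, so a_7 = 3

[11; 8, 1, 3, 1, 1, 2, 3]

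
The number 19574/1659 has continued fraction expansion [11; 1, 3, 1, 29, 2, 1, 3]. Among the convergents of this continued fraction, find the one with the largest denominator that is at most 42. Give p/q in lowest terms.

a_0 = 11: 11/1  (≤ bound)
a_1 = 1: 12/1  (≤ bound)
a_2 = 3: 47/4  (≤ bound)
a_3 = 1: 59/5  (≤ bound)
a_4 = 29: 1758/149  (> 42, stop)

59/5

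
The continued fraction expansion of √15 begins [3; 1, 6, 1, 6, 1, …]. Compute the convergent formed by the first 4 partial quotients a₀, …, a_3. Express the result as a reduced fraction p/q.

Use the convergent recurrence hₖ = aₖ·hₖ₋₁ + hₖ₋₂ (and likewise for the denominators kₖ):
a_0 = 3: 3/1
a_1 = 1: 4/1
a_2 = 6: 27/7
a_3 = 1: 31/8

31/8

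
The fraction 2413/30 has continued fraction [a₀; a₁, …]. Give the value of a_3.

4

Apply division with remainder until the remainder is 0:
2413 ÷ 30 → quotient 80, remainder 13
30 ÷ 13 → quotient 2, remainder 4
13 ÷ 4 → quotient 3, remainder 1
4 ÷ 1 → quotient 4, remainder 0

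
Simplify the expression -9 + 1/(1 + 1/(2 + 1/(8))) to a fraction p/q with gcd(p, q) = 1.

-208/25

Compute successive convergents:
a_0 = -9: -9/1
a_1 = 1: -8/1
a_2 = 2: -25/3
a_3 = 8: -208/25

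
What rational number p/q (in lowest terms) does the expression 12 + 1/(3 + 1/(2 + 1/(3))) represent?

295/24

a_0 = 12: 12/1
a_1 = 3: 37/3
a_2 = 2: 86/7
a_3 = 3: 295/24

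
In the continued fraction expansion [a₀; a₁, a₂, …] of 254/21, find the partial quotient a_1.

254 = 12·21 + 2, so a_0 = 12
21 = 10·2 + 1, so a_1 = 10

10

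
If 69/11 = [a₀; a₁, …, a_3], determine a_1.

⌊69/11⌋ = 6, remainder 3
⌊11/3⌋ = 3, remainder 2

3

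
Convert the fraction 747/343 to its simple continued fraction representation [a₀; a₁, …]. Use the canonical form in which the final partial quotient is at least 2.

⌊747/343⌋ = 2, remainder 61
⌊343/61⌋ = 5, remainder 38
⌊61/38⌋ = 1, remainder 23
⌊38/23⌋ = 1, remainder 15
⌊23/15⌋ = 1, remainder 8
⌊15/8⌋ = 1, remainder 7
⌊8/7⌋ = 1, remainder 1
⌊7/1⌋ = 7, remainder 0

[2; 5, 1, 1, 1, 1, 1, 7]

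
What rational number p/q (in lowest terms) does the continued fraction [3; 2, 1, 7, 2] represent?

164/49

Start with 2.
7 + 1/(2/1) = 7 + 1/2 = 15/2
1 + 1/(15/2) = 1 + 2/15 = 17/15
2 + 1/(17/15) = 2 + 15/17 = 49/17
3 + 1/(49/17) = 3 + 17/49 = 164/49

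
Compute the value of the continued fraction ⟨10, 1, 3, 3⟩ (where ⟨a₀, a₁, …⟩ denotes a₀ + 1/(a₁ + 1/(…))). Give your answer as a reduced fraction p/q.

a_0 = 10: 10/1
a_1 = 1: 11/1
a_2 = 3: 43/4
a_3 = 3: 140/13

140/13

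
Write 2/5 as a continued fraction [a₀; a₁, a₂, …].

[0; 2, 2]

⌊2/5⌋ = 0, remainder 2
⌊5/2⌋ = 2, remainder 1
⌊2/1⌋ = 2, remainder 0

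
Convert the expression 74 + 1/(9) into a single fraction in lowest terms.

a_0 = 74: 74/1
a_1 = 9: 667/9

667/9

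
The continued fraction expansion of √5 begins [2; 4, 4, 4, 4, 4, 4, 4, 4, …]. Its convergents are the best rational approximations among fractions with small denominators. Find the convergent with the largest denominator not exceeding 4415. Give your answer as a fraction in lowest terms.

2889/1292

a_0 = 2: 2/1  (≤ bound)
a_1 = 4: 9/4  (≤ bound)
a_2 = 4: 38/17  (≤ bound)
a_3 = 4: 161/72  (≤ bound)
a_4 = 4: 682/305  (≤ bound)
a_5 = 4: 2889/1292  (≤ bound)
a_6 = 4: 12238/5473  (> 4415, stop)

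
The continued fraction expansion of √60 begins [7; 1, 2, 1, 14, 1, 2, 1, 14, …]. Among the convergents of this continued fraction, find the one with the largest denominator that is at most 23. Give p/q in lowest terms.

31/4

a_0 = 7: 7/1  (≤ bound)
a_1 = 1: 8/1  (≤ bound)
a_2 = 2: 23/3  (≤ bound)
a_3 = 1: 31/4  (≤ bound)
a_4 = 14: 457/59  (> 23, stop)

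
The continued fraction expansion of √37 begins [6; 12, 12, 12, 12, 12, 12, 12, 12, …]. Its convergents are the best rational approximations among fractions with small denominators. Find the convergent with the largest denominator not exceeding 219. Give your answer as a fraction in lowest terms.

List convergents until the denominator exceeds the bound:
a_0 = 6: 6/1  (≤ bound)
a_1 = 12: 73/12  (≤ bound)
a_2 = 12: 882/145  (≤ bound)
a_3 = 12: 10657/1752  (> 219, stop)

882/145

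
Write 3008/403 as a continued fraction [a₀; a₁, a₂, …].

[7; 2, 6, 2, 4, 3]

Apply division with remainder until the remainder is 0:
3008 ÷ 403 → quotient 7, remainder 187
403 ÷ 187 → quotient 2, remainder 29
187 ÷ 29 → quotient 6, remainder 13
29 ÷ 13 → quotient 2, remainder 3
13 ÷ 3 → quotient 4, remainder 1
3 ÷ 1 → quotient 3, remainder 0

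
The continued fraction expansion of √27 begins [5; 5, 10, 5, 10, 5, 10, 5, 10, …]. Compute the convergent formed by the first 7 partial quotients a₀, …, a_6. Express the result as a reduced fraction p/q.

Start with 10.
5 + 1/(10/1) = 5 + 1/10 = 51/10
10 + 1/(51/10) = 10 + 10/51 = 520/51
5 + 1/(520/51) = 5 + 51/520 = 2651/520
10 + 1/(2651/520) = 10 + 520/2651 = 27030/2651
5 + 1/(27030/2651) = 5 + 2651/27030 = 137801/27030
5 + 1/(137801/27030) = 5 + 27030/137801 = 716035/137801

716035/137801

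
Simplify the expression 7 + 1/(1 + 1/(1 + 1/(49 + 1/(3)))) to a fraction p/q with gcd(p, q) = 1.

2244/299

Start with 3.
49 + 1/(3/1) = 49 + 1/3 = 148/3
1 + 1/(148/3) = 1 + 3/148 = 151/148
1 + 1/(151/148) = 1 + 148/151 = 299/151
7 + 1/(299/151) = 7 + 151/299 = 2244/299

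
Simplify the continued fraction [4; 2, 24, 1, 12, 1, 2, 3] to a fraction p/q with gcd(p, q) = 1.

Collapse the nested fraction from the inside out:
Start with 3.
2 + 1/(3/1) = 2 + 1/3 = 7/3
1 + 1/(7/3) = 1 + 3/7 = 10/7
12 + 1/(10/7) = 12 + 7/10 = 127/10
1 + 1/(127/10) = 1 + 10/127 = 137/127
24 + 1/(137/127) = 24 + 127/137 = 3415/137
2 + 1/(3415/137) = 2 + 137/3415 = 6967/3415
4 + 1/(6967/3415) = 4 + 3415/6967 = 31283/6967

31283/6967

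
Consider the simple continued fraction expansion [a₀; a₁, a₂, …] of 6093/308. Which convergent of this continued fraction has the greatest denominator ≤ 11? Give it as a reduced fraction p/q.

178/9

List convergents until the denominator exceeds the bound:
a_0 = 19: 19/1  (≤ bound)
a_1 = 1: 20/1  (≤ bound)
a_2 = 3: 79/4  (≤ bound)
a_3 = 1: 99/5  (≤ bound)
a_4 = 1: 178/9  (≤ bound)
a_5 = 2: 455/23  (> 11, stop)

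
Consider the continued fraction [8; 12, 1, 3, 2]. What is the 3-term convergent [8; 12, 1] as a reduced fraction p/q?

105/13

a_0 = 8: 8/1
a_1 = 12: 97/12
a_2 = 1: 105/13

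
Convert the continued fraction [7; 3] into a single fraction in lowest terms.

22/3

Collapse the nested fraction from the inside out:
Start with 3.
7 + 1/(3/1) = 7 + 1/3 = 22/3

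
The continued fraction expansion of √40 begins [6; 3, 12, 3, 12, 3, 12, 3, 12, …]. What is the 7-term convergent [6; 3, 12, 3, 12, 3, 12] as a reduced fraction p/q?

337434/53353

a_0 = 6: 6/1
a_1 = 3: 19/3
a_2 = 12: 234/37
a_3 = 3: 721/114
a_4 = 12: 8886/1405
a_5 = 3: 27379/4329
a_6 = 12: 337434/53353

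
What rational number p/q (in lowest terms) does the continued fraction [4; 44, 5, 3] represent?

2844/707

Compute successive convergents:
a_0 = 4: 4/1
a_1 = 44: 177/44
a_2 = 5: 889/221
a_3 = 3: 2844/707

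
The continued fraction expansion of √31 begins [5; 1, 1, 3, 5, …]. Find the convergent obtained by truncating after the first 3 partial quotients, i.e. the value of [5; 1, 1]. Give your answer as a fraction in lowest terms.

11/2

Start with 1.
1 + 1/(1/1) = 1 + 1/1 = 2/1
5 + 1/(2/1) = 5 + 1/2 = 11/2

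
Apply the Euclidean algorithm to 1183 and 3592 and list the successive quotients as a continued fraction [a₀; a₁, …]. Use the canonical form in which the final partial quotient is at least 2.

Apply division with remainder until the remainder is 0:
⌊1183/3592⌋ = 0, remainder 1183
⌊3592/1183⌋ = 3, remainder 43
⌊1183/43⌋ = 27, remainder 22
⌊43/22⌋ = 1, remainder 21
⌊22/21⌋ = 1, remainder 1
⌊21/1⌋ = 21, remainder 0

[0; 3, 27, 1, 1, 21]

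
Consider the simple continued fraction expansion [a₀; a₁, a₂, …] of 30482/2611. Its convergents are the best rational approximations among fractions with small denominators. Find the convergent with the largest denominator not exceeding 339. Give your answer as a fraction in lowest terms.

502/43

a_0 = 11: 11/1  (≤ bound)
a_1 = 1: 12/1  (≤ bound)
a_2 = 2: 35/3  (≤ bound)
a_3 = 13: 467/40  (≤ bound)
a_4 = 1: 502/43  (≤ bound)
a_5 = 14: 7495/642  (> 339, stop)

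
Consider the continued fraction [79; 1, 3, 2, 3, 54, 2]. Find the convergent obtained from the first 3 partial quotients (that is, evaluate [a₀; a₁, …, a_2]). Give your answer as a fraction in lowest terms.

a_0 = 79: 79/1
a_1 = 1: 80/1
a_2 = 3: 319/4

319/4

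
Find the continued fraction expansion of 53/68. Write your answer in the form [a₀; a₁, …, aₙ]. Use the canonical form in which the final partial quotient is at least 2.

[0; 1, 3, 1, 1, 7]

53 ÷ 68 → quotient 0, remainder 53
68 ÷ 53 → quotient 1, remainder 15
53 ÷ 15 → quotient 3, remainder 8
15 ÷ 8 → quotient 1, remainder 7
8 ÷ 7 → quotient 1, remainder 1
7 ÷ 1 → quotient 7, remainder 0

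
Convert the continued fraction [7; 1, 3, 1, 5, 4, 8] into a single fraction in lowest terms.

7770/997

Start with 8.
4 + 1/(8/1) = 4 + 1/8 = 33/8
5 + 1/(33/8) = 5 + 8/33 = 173/33
1 + 1/(173/33) = 1 + 33/173 = 206/173
3 + 1/(206/173) = 3 + 173/206 = 791/206
1 + 1/(791/206) = 1 + 206/791 = 997/791
7 + 1/(997/791) = 7 + 791/997 = 7770/997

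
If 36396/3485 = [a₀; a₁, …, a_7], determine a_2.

36396 = 10·3485 + 1546, so a_0 = 10
3485 = 2·1546 + 393, so a_1 = 2
1546 = 3·393 + 367, so a_2 = 3

3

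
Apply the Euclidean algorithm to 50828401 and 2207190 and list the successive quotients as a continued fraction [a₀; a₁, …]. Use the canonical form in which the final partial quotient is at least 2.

[23; 35, 57, 24, 46]

⌊50828401/2207190⌋ = 23, remainder 63031
⌊2207190/63031⌋ = 35, remainder 1105
⌊63031/1105⌋ = 57, remainder 46
⌊1105/46⌋ = 24, remainder 1
⌊46/1⌋ = 46, remainder 0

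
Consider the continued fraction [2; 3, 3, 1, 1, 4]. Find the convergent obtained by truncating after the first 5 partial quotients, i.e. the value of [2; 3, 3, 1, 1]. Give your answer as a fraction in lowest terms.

Start with 1.
1 + 1/(1/1) = 1 + 1/1 = 2/1
3 + 1/(2/1) = 3 + 1/2 = 7/2
3 + 1/(7/2) = 3 + 2/7 = 23/7
2 + 1/(23/7) = 2 + 7/23 = 53/23

53/23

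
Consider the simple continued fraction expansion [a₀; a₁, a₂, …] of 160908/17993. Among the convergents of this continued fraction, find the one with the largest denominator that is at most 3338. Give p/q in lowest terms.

22205/2483

List convergents until the denominator exceeds the bound:
a_0 = 8: 8/1  (≤ bound)
a_1 = 1: 9/1  (≤ bound)
a_2 = 16: 152/17  (≤ bound)
a_3 = 2: 313/35  (≤ bound)
a_4 = 17: 5473/612  (≤ bound)
a_5 = 4: 22205/2483  (≤ bound)
a_6 = 7: 160908/17993  (> 3338, stop)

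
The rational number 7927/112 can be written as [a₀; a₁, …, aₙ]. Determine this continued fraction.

[70; 1, 3, 2, 12]

7927 ÷ 112 → quotient 70, remainder 87
112 ÷ 87 → quotient 1, remainder 25
87 ÷ 25 → quotient 3, remainder 12
25 ÷ 12 → quotient 2, remainder 1
12 ÷ 1 → quotient 12, remainder 0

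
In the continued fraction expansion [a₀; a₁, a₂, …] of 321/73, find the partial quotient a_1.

Apply division with remainder until the remainder is 0:
321 = 4·73 + 29, so a_0 = 4
73 = 2·29 + 15, so a_1 = 2

2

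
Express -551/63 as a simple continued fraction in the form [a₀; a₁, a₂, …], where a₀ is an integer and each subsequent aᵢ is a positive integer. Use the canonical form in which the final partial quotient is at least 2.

[-9; 3, 1, 15]

-551 = -9·63 + 16, so a_0 = -9
63 = 3·16 + 15, so a_1 = 3
16 = 1·15 + 1, so a_2 = 1
15 = 15·1 + 0, so a_3 = 15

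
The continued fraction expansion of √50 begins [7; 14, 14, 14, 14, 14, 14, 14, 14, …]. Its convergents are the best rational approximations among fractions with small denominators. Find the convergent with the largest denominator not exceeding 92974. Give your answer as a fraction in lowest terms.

a_0 = 7: 7/1  (≤ bound)
a_1 = 14: 99/14  (≤ bound)
a_2 = 14: 1393/197  (≤ bound)
a_3 = 14: 19601/2772  (≤ bound)
a_4 = 14: 275807/39005  (≤ bound)
a_5 = 14: 3880899/548842  (> 92974, stop)

275807/39005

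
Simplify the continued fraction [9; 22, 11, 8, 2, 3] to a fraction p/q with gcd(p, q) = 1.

a_0 = 9: 9/1
a_1 = 22: 199/22
a_2 = 11: 2198/243
a_3 = 8: 17783/1966
a_4 = 2: 37764/4175
a_5 = 3: 131075/14491

131075/14491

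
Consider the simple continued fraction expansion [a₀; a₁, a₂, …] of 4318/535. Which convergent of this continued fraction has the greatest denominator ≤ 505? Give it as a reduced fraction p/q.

List convergents until the denominator exceeds the bound:
a_0 = 8: 8/1  (≤ bound)
a_1 = 14: 113/14  (≤ bound)
a_2 = 12: 1364/169  (≤ bound)
a_3 = 1: 1477/183  (≤ bound)
a_4 = 2: 4318/535  (> 505, stop)

1477/183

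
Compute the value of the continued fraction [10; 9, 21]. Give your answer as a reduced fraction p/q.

Build up convergents one term at a time:
a_0 = 10: 10/1
a_1 = 9: 91/9
a_2 = 21: 1921/190

1921/190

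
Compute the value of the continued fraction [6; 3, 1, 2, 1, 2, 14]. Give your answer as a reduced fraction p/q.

a_0 = 6: 6/1
a_1 = 3: 19/3
a_2 = 1: 25/4
a_3 = 2: 69/11
a_4 = 1: 94/15
a_5 = 2: 257/41
a_6 = 14: 3692/589

3692/589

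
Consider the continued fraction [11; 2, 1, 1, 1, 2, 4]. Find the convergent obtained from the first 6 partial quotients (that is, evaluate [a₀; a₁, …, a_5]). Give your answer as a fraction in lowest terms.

Use the convergent recurrence hₖ = aₖ·hₖ₋₁ + hₖ₋₂ (and likewise for the denominators kₖ):
a_0 = 11: 11/1
a_1 = 2: 23/2
a_2 = 1: 34/3
a_3 = 1: 57/5
a_4 = 1: 91/8
a_5 = 2: 239/21

239/21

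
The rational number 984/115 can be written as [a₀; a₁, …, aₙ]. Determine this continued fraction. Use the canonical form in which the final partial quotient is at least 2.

[8; 1, 1, 3, 1, 12]

⌊984/115⌋ = 8, remainder 64
⌊115/64⌋ = 1, remainder 51
⌊64/51⌋ = 1, remainder 13
⌊51/13⌋ = 3, remainder 12
⌊13/12⌋ = 1, remainder 1
⌊12/1⌋ = 12, remainder 0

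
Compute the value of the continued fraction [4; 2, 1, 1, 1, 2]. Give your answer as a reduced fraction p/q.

Work from the innermost term outward:
Start with 2.
1 + 1/(2/1) = 1 + 1/2 = 3/2
1 + 1/(3/2) = 1 + 2/3 = 5/3
1 + 1/(5/3) = 1 + 3/5 = 8/5
2 + 1/(8/5) = 2 + 5/8 = 21/8
4 + 1/(21/8) = 4 + 8/21 = 92/21

92/21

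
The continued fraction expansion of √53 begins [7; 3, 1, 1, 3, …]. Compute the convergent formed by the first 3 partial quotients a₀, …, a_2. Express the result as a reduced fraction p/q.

Build up convergents one term at a time:
a_0 = 7: 7/1
a_1 = 3: 22/3
a_2 = 1: 29/4

29/4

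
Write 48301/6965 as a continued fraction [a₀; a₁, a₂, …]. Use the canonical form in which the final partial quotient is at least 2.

[6; 1, 14, 2, 1, 13, 11]

⌊48301/6965⌋ = 6, remainder 6511
⌊6965/6511⌋ = 1, remainder 454
⌊6511/454⌋ = 14, remainder 155
⌊454/155⌋ = 2, remainder 144
⌊155/144⌋ = 1, remainder 11
⌊144/11⌋ = 13, remainder 1
⌊11/1⌋ = 11, remainder 0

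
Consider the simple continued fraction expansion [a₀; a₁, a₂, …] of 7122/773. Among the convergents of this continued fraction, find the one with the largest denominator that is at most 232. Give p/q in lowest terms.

820/89

List convergents until the denominator exceeds the bound:
a_0 = 9: 9/1  (≤ bound)
a_1 = 4: 37/4  (≤ bound)
a_2 = 1: 46/5  (≤ bound)
a_3 = 2: 129/14  (≤ bound)
a_4 = 5: 691/75  (≤ bound)
a_5 = 1: 820/89  (≤ bound)
a_6 = 3: 3151/342  (> 232, stop)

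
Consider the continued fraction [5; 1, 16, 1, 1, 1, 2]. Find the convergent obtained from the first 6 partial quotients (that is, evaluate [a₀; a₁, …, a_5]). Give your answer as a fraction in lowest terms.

315/53

Start with 1.
1 + 1/(1/1) = 1 + 1/1 = 2/1
1 + 1/(2/1) = 1 + 1/2 = 3/2
16 + 1/(3/2) = 16 + 2/3 = 50/3
1 + 1/(50/3) = 1 + 3/50 = 53/50
5 + 1/(53/50) = 5 + 50/53 = 315/53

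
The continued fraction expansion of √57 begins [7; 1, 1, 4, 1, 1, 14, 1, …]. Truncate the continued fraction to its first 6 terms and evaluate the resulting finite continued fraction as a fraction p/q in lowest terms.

Collapse the nested fraction from the inside out:
Start with 1.
1 + 1/(1/1) = 1 + 1/1 = 2/1
4 + 1/(2/1) = 4 + 1/2 = 9/2
1 + 1/(9/2) = 1 + 2/9 = 11/9
1 + 1/(11/9) = 1 + 9/11 = 20/11
7 + 1/(20/11) = 7 + 11/20 = 151/20

151/20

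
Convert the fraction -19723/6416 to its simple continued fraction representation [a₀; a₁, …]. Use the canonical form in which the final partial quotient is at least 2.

[-4; 1, 12, 1, 1, 33, 2, 3]

-19723 = -4·6416 + 5941, so a_0 = -4
6416 = 1·5941 + 475, so a_1 = 1
5941 = 12·475 + 241, so a_2 = 12
475 = 1·241 + 234, so a_3 = 1
241 = 1·234 + 7, so a_4 = 1
234 = 33·7 + 3, so a_5 = 33
7 = 2·3 + 1, so a_6 = 2
3 = 3·1 + 0, so a_7 = 3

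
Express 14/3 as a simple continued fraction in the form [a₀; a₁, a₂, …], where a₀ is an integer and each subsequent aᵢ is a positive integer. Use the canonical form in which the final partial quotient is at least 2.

Run the Euclidean algorithm, recording each quotient:
14 ÷ 3 → quotient 4, remainder 2
3 ÷ 2 → quotient 1, remainder 1
2 ÷ 1 → quotient 2, remainder 0

[4; 1, 2]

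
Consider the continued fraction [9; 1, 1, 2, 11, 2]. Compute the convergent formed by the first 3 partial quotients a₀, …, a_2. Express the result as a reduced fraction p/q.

Collapse the nested fraction from the inside out:
Start with 1.
1 + 1/(1/1) = 1 + 1/1 = 2/1
9 + 1/(2/1) = 9 + 1/2 = 19/2

19/2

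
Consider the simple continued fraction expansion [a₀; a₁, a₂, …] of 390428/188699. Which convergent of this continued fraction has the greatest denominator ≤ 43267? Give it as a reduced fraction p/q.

List convergents until the denominator exceeds the bound:
a_0 = 2: 2/1  (≤ bound)
a_1 = 14: 29/14  (≤ bound)
a_2 = 2: 60/29  (≤ bound)
a_3 = 13: 809/391  (≤ bound)
a_4 = 3: 2487/1202  (≤ bound)
a_5 = 3: 8270/3997  (≤ bound)
a_6 = 3: 27297/13193  (≤ bound)
a_7 = 14: 390428/188699  (> 43267, stop)

27297/13193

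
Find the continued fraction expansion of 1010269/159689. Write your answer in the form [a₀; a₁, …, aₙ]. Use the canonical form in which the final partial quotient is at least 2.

Repeatedly divide and take the remainder:
⌊1010269/159689⌋ = 6, remainder 52135
⌊159689/52135⌋ = 3, remainder 3284
⌊52135/3284⌋ = 15, remainder 2875
⌊3284/2875⌋ = 1, remainder 409
⌊2875/409⌋ = 7, remainder 12
⌊409/12⌋ = 34, remainder 1
⌊12/1⌋ = 12, remainder 0

[6; 3, 15, 1, 7, 34, 12]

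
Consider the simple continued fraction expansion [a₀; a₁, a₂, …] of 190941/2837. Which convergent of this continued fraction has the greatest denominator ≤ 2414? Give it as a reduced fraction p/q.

a_0 = 67: 67/1  (≤ bound)
a_1 = 3: 202/3  (≤ bound)
a_2 = 3: 673/10  (≤ bound)
a_3 = 2: 1548/23  (≤ bound)
a_4 = 3: 5317/79  (≤ bound)
a_5 = 3: 17499/260  (≤ bound)
a_6 = 3: 57814/859  (≤ bound)
a_7 = 3: 190941/2837  (> 2414, stop)

57814/859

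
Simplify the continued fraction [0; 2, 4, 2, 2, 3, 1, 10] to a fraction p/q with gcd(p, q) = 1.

1045/2327

a_0 = 0: 0/1
a_1 = 2: 1/2
a_2 = 4: 4/9
a_3 = 2: 9/20
a_4 = 2: 22/49
a_5 = 3: 75/167
a_6 = 1: 97/216
a_7 = 10: 1045/2327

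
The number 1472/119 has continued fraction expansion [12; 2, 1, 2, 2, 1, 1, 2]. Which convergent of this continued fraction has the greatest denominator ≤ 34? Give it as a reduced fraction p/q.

334/27

a_0 = 12: 12/1  (≤ bound)
a_1 = 2: 25/2  (≤ bound)
a_2 = 1: 37/3  (≤ bound)
a_3 = 2: 99/8  (≤ bound)
a_4 = 2: 235/19  (≤ bound)
a_5 = 1: 334/27  (≤ bound)
a_6 = 1: 569/46  (> 34, stop)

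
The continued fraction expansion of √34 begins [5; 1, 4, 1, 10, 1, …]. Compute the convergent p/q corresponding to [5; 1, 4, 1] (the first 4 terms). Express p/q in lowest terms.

35/6

a_0 = 5: 5/1
a_1 = 1: 6/1
a_2 = 4: 29/5
a_3 = 1: 35/6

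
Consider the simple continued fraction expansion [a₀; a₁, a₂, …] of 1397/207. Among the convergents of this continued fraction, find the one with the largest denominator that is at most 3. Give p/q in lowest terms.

20/3

a_0 = 6: 6/1  (≤ bound)
a_1 = 1: 7/1  (≤ bound)
a_2 = 2: 20/3  (≤ bound)
a_3 = 1: 27/4  (> 3, stop)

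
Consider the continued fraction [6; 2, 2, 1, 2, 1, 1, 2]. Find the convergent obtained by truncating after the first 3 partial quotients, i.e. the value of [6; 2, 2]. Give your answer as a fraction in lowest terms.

32/5

Compute successive convergents:
a_0 = 6: 6/1
a_1 = 2: 13/2
a_2 = 2: 32/5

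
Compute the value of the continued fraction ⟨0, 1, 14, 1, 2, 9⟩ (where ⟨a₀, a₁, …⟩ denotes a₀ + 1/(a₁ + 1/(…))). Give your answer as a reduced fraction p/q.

a_0 = 0: 0/1
a_1 = 1: 1/1
a_2 = 14: 14/15
a_3 = 1: 15/16
a_4 = 2: 44/47
a_5 = 9: 411/439

411/439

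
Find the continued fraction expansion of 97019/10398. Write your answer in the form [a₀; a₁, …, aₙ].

⌊97019/10398⌋ = 9, remainder 3437
⌊10398/3437⌋ = 3, remainder 87
⌊3437/87⌋ = 39, remainder 44
⌊87/44⌋ = 1, remainder 43
⌊44/43⌋ = 1, remainder 1
⌊43/1⌋ = 43, remainder 0

[9; 3, 39, 1, 1, 43]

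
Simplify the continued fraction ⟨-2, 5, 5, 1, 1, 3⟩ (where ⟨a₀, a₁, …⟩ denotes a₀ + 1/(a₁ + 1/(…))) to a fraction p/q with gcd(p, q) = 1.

a_0 = -2: -2/1
a_1 = 5: -9/5
a_2 = 5: -47/26
a_3 = 1: -56/31
a_4 = 1: -103/57
a_5 = 3: -365/202

-365/202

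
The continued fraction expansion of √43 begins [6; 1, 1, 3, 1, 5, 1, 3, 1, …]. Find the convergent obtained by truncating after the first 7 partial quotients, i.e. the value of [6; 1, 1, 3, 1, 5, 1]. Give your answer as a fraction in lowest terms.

400/61

Build up convergents one term at a time:
a_0 = 6: 6/1
a_1 = 1: 7/1
a_2 = 1: 13/2
a_3 = 3: 46/7
a_4 = 1: 59/9
a_5 = 5: 341/52
a_6 = 1: 400/61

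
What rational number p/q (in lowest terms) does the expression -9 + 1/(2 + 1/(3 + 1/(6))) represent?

a_0 = -9: -9/1
a_1 = 2: -17/2
a_2 = 3: -60/7
a_3 = 6: -377/44

-377/44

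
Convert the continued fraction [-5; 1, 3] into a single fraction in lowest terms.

Start with 3.
1 + 1/(3/1) = 1 + 1/3 = 4/3
-5 + 1/(4/3) = -5 + 3/4 = -17/4

-17/4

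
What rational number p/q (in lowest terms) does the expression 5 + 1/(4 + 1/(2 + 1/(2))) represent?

115/22

a_0 = 5: 5/1
a_1 = 4: 21/4
a_2 = 2: 47/9
a_3 = 2: 115/22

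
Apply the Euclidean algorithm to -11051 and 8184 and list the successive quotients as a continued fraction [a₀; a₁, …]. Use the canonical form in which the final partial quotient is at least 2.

Apply division with remainder until the remainder is 0:
-11051 ÷ 8184 → quotient -2, remainder 5317
8184 ÷ 5317 → quotient 1, remainder 2867
5317 ÷ 2867 → quotient 1, remainder 2450
2867 ÷ 2450 → quotient 1, remainder 417
2450 ÷ 417 → quotient 5, remainder 365
417 ÷ 365 → quotient 1, remainder 52
365 ÷ 52 → quotient 7, remainder 1
52 ÷ 1 → quotient 52, remainder 0

[-2; 1, 1, 1, 5, 1, 7, 52]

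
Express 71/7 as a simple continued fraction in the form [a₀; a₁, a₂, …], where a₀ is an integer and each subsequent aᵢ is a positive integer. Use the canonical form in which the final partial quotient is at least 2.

71 ÷ 7 → quotient 10, remainder 1
7 ÷ 1 → quotient 7, remainder 0

[10; 7]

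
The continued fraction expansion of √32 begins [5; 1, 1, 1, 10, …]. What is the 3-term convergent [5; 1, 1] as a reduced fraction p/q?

Work from the innermost term outward:
Start with 1.
1 + 1/(1/1) = 1 + 1/1 = 2/1
5 + 1/(2/1) = 5 + 1/2 = 11/2

11/2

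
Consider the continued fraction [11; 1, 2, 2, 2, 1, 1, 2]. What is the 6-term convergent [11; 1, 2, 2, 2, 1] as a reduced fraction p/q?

Start with 1.
2 + 1/(1/1) = 2 + 1/1 = 3/1
2 + 1/(3/1) = 2 + 1/3 = 7/3
2 + 1/(7/3) = 2 + 3/7 = 17/7
1 + 1/(17/7) = 1 + 7/17 = 24/17
11 + 1/(24/17) = 11 + 17/24 = 281/24

281/24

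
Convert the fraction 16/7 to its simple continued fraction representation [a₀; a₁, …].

[2; 3, 2]

⌊16/7⌋ = 2, remainder 2
⌊7/2⌋ = 3, remainder 1
⌊2/1⌋ = 2, remainder 0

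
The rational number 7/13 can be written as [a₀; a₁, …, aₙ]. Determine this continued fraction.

⌊7/13⌋ = 0, remainder 7
⌊13/7⌋ = 1, remainder 6
⌊7/6⌋ = 1, remainder 1
⌊6/1⌋ = 6, remainder 0

[0; 1, 1, 6]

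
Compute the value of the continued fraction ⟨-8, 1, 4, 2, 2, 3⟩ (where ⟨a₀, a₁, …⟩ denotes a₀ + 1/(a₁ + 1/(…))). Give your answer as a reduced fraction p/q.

Starting at the tail and folding back:
Start with 3.
2 + 1/(3/1) = 2 + 1/3 = 7/3
2 + 1/(7/3) = 2 + 3/7 = 17/7
4 + 1/(17/7) = 4 + 7/17 = 75/17
1 + 1/(75/17) = 1 + 17/75 = 92/75
-8 + 1/(92/75) = -8 + 75/92 = -661/92

-661/92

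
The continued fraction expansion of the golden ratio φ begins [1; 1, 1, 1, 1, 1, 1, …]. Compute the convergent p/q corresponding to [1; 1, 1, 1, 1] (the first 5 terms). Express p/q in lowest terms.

Start with 1.
1 + 1/(1/1) = 1 + 1/1 = 2/1
1 + 1/(2/1) = 1 + 1/2 = 3/2
1 + 1/(3/2) = 1 + 2/3 = 5/3
1 + 1/(5/3) = 1 + 3/5 = 8/5

8/5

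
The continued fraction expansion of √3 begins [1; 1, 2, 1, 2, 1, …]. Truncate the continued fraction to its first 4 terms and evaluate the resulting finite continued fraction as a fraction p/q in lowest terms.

7/4

Work from the innermost term outward:
Start with 1.
2 + 1/(1/1) = 2 + 1/1 = 3/1
1 + 1/(3/1) = 1 + 1/3 = 4/3
1 + 1/(4/3) = 1 + 3/4 = 7/4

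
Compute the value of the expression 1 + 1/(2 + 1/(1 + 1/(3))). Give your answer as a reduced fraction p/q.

15/11

Start with 3.
1 + 1/(3/1) = 1 + 1/3 = 4/3
2 + 1/(4/3) = 2 + 3/4 = 11/4
1 + 1/(11/4) = 1 + 4/11 = 15/11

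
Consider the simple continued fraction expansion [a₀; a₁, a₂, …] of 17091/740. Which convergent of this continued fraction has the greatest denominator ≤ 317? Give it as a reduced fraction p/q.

6259/271

a_0 = 23: 23/1  (≤ bound)
a_1 = 10: 231/10  (≤ bound)
a_2 = 2: 485/21  (≤ bound)
a_3 = 2: 1201/52  (≤ bound)
a_4 = 1: 1686/73  (≤ bound)
a_5 = 2: 4573/198  (≤ bound)
a_6 = 1: 6259/271  (≤ bound)
a_7 = 2: 17091/740  (> 317, stop)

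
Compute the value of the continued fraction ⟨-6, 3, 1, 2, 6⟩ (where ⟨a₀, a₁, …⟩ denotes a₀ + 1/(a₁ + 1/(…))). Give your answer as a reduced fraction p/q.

-401/70

a_0 = -6: -6/1
a_1 = 3: -17/3
a_2 = 1: -23/4
a_3 = 2: -63/11
a_4 = 6: -401/70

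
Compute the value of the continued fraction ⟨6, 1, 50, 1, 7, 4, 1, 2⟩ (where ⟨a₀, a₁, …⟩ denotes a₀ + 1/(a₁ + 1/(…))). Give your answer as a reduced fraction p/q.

Start with 2.
1 + 1/(2/1) = 1 + 1/2 = 3/2
4 + 1/(3/2) = 4 + 2/3 = 14/3
7 + 1/(14/3) = 7 + 3/14 = 101/14
1 + 1/(101/14) = 1 + 14/101 = 115/101
50 + 1/(115/101) = 50 + 101/115 = 5851/115
1 + 1/(5851/115) = 1 + 115/5851 = 5966/5851
6 + 1/(5966/5851) = 6 + 5851/5966 = 41647/5966

41647/5966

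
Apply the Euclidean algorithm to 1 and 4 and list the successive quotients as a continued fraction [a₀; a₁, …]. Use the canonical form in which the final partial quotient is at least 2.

Apply division with remainder until the remainder is 0:
1 = 0·4 + 1, so a_0 = 0
4 = 4·1 + 0, so a_1 = 4

[0; 4]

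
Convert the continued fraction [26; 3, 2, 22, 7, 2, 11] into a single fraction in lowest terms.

714076/27165

Build up convergents one term at a time:
a_0 = 26: 26/1
a_1 = 3: 79/3
a_2 = 2: 184/7
a_3 = 22: 4127/157
a_4 = 7: 29073/1106
a_5 = 2: 62273/2369
a_6 = 11: 714076/27165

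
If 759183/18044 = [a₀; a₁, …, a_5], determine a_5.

Repeatedly divide and take the remainder:
759183 = 42·18044 + 1335, so a_0 = 42
18044 = 13·1335 + 689, so a_1 = 13
1335 = 1·689 + 646, so a_2 = 1
689 = 1·646 + 43, so a_3 = 1
646 = 15·43 + 1, so a_4 = 15
43 = 43·1 + 0, so a_5 = 43

43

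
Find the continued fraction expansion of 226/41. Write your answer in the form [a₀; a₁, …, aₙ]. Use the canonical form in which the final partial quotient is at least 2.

[5; 1, 1, 20]

Repeatedly divide and take the remainder:
226 = 5·41 + 21, so a_0 = 5
41 = 1·21 + 20, so a_1 = 1
21 = 1·20 + 1, so a_2 = 1
20 = 20·1 + 0, so a_3 = 20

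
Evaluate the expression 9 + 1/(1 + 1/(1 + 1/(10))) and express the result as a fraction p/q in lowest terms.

200/21

Start with 10.
1 + 1/(10/1) = 1 + 1/10 = 11/10
1 + 1/(11/10) = 1 + 10/11 = 21/11
9 + 1/(21/11) = 9 + 11/21 = 200/21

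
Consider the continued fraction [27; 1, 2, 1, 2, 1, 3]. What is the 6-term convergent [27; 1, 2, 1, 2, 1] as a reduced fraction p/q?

416/15

Start with 1.
2 + 1/(1/1) = 2 + 1/1 = 3/1
1 + 1/(3/1) = 1 + 1/3 = 4/3
2 + 1/(4/3) = 2 + 3/4 = 11/4
1 + 1/(11/4) = 1 + 4/11 = 15/11
27 + 1/(15/11) = 27 + 11/15 = 416/15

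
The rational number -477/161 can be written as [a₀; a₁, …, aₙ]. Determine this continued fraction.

[-3; 26, 1, 5]

⌊-477/161⌋ = -3, remainder 6
⌊161/6⌋ = 26, remainder 5
⌊6/5⌋ = 1, remainder 1
⌊5/1⌋ = 5, remainder 0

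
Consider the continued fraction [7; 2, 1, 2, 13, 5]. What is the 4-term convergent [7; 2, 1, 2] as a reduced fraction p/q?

59/8

Starting at the tail and folding back:
Start with 2.
1 + 1/(2/1) = 1 + 1/2 = 3/2
2 + 1/(3/2) = 2 + 2/3 = 8/3
7 + 1/(8/3) = 7 + 3/8 = 59/8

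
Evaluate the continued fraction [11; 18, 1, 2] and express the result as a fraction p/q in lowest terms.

619/56

a_0 = 11: 11/1
a_1 = 18: 199/18
a_2 = 1: 210/19
a_3 = 2: 619/56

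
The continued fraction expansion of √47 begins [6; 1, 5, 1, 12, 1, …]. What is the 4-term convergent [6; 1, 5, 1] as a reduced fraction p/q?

Start with 1.
5 + 1/(1/1) = 5 + 1/1 = 6/1
1 + 1/(6/1) = 1 + 1/6 = 7/6
6 + 1/(7/6) = 6 + 6/7 = 48/7

48/7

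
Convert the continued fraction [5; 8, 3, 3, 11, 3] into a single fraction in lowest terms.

Start with 3.
11 + 1/(3/1) = 11 + 1/3 = 34/3
3 + 1/(34/3) = 3 + 3/34 = 105/34
3 + 1/(105/34) = 3 + 34/105 = 349/105
8 + 1/(349/105) = 8 + 105/349 = 2897/349
5 + 1/(2897/349) = 5 + 349/2897 = 14834/2897

14834/2897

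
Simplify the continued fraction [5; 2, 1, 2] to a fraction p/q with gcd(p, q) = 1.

43/8

Start with 2.
1 + 1/(2/1) = 1 + 1/2 = 3/2
2 + 1/(3/2) = 2 + 2/3 = 8/3
5 + 1/(8/3) = 5 + 3/8 = 43/8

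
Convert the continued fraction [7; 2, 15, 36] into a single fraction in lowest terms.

8367/1118

Start with 36.
15 + 1/(36/1) = 15 + 1/36 = 541/36
2 + 1/(541/36) = 2 + 36/541 = 1118/541
7 + 1/(1118/541) = 7 + 541/1118 = 8367/1118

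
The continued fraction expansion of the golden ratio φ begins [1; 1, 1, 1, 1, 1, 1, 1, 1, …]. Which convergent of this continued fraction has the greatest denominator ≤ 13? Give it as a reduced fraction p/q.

a_0 = 1: 1/1  (≤ bound)
a_1 = 1: 2/1  (≤ bound)
a_2 = 1: 3/2  (≤ bound)
a_3 = 1: 5/3  (≤ bound)
a_4 = 1: 8/5  (≤ bound)
a_5 = 1: 13/8  (≤ bound)
a_6 = 1: 21/13  (≤ bound)
a_7 = 1: 34/21  (> 13, stop)

21/13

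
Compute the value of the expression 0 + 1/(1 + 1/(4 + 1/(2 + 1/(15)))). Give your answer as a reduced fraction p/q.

a_0 = 0: 0/1
a_1 = 1: 1/1
a_2 = 4: 4/5
a_3 = 2: 9/11
a_4 = 15: 139/170

139/170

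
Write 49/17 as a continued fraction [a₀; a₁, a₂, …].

49 ÷ 17 → quotient 2, remainder 15
17 ÷ 15 → quotient 1, remainder 2
15 ÷ 2 → quotient 7, remainder 1
2 ÷ 1 → quotient 2, remainder 0

[2; 1, 7, 2]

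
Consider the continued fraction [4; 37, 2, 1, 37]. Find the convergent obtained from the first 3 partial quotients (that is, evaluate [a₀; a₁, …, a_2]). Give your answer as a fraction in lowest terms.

302/75

Start with 2.
37 + 1/(2/1) = 37 + 1/2 = 75/2
4 + 1/(75/2) = 4 + 2/75 = 302/75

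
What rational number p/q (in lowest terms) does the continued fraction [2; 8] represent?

17/8

Start with 8.
2 + 1/(8/1) = 2 + 1/8 = 17/8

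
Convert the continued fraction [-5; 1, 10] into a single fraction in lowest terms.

Compute successive convergents:
a_0 = -5: -5/1
a_1 = 1: -4/1
a_2 = 10: -45/11

-45/11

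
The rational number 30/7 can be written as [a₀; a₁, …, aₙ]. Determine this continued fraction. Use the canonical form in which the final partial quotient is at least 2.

30 ÷ 7 → quotient 4, remainder 2
7 ÷ 2 → quotient 3, remainder 1
2 ÷ 1 → quotient 2, remainder 0

[4; 3, 2]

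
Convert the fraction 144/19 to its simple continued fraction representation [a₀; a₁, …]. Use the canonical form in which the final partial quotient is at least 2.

144 ÷ 19 → quotient 7, remainder 11
19 ÷ 11 → quotient 1, remainder 8
11 ÷ 8 → quotient 1, remainder 3
8 ÷ 3 → quotient 2, remainder 2
3 ÷ 2 → quotient 1, remainder 1
2 ÷ 1 → quotient 2, remainder 0

[7; 1, 1, 2, 1, 2]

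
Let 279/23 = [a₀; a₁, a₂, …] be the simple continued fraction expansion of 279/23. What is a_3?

2

279 ÷ 23 → quotient 12, remainder 3
23 ÷ 3 → quotient 7, remainder 2
3 ÷ 2 → quotient 1, remainder 1
2 ÷ 1 → quotient 2, remainder 0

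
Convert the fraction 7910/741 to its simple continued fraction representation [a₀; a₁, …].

[10; 1, 2, 13, 2, 1, 1, 3]

Apply division with remainder until the remainder is 0:
⌊7910/741⌋ = 10, remainder 500
⌊741/500⌋ = 1, remainder 241
⌊500/241⌋ = 2, remainder 18
⌊241/18⌋ = 13, remainder 7
⌊18/7⌋ = 2, remainder 4
⌊7/4⌋ = 1, remainder 3
⌊4/3⌋ = 1, remainder 1
⌊3/1⌋ = 3, remainder 0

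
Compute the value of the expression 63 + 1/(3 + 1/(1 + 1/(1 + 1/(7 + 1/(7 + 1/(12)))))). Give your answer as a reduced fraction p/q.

a_0 = 63: 63/1
a_1 = 3: 190/3
a_2 = 1: 253/4
a_3 = 1: 443/7
a_4 = 7: 3354/53
a_5 = 7: 23921/378
a_6 = 12: 290406/4589

290406/4589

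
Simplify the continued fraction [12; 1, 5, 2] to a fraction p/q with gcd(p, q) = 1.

167/13

Build up convergents one term at a time:
a_0 = 12: 12/1
a_1 = 1: 13/1
a_2 = 5: 77/6
a_3 = 2: 167/13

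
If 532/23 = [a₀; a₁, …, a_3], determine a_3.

⌊532/23⌋ = 23, remainder 3
⌊23/3⌋ = 7, remainder 2
⌊3/2⌋ = 1, remainder 1
⌊2/1⌋ = 2, remainder 0

2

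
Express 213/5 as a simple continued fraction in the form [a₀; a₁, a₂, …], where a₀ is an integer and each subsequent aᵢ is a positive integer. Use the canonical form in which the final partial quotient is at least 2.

[42; 1, 1, 2]

Run the Euclidean algorithm, recording each quotient:
⌊213/5⌋ = 42, remainder 3
⌊5/3⌋ = 1, remainder 2
⌊3/2⌋ = 1, remainder 1
⌊2/1⌋ = 2, remainder 0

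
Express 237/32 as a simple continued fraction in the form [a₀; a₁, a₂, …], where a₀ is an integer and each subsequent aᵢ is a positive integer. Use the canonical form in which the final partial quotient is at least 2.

⌊237/32⌋ = 7, remainder 13
⌊32/13⌋ = 2, remainder 6
⌊13/6⌋ = 2, remainder 1
⌊6/1⌋ = 6, remainder 0

[7; 2, 2, 6]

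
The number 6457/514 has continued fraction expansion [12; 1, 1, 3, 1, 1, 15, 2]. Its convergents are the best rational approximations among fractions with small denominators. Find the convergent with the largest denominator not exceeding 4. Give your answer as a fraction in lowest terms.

a_0 = 12: 12/1  (≤ bound)
a_1 = 1: 13/1  (≤ bound)
a_2 = 1: 25/2  (≤ bound)
a_3 = 3: 88/7  (> 4, stop)

25/2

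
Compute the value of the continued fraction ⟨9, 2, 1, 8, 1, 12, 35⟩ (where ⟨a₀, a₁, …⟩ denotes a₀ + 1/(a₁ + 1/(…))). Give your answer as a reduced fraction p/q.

Build up convergents one term at a time:
a_0 = 9: 9/1
a_1 = 2: 19/2
a_2 = 1: 28/3
a_3 = 8: 243/26
a_4 = 1: 271/29
a_5 = 12: 3495/374
a_6 = 35: 122596/13119

122596/13119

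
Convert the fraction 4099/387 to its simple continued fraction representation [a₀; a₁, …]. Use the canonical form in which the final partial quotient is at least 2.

[10; 1, 1, 2, 4, 2, 3, 2]

Apply division with remainder until the remainder is 0:
⌊4099/387⌋ = 10, remainder 229
⌊387/229⌋ = 1, remainder 158
⌊229/158⌋ = 1, remainder 71
⌊158/71⌋ = 2, remainder 16
⌊71/16⌋ = 4, remainder 7
⌊16/7⌋ = 2, remainder 2
⌊7/2⌋ = 3, remainder 1
⌊2/1⌋ = 2, remainder 0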